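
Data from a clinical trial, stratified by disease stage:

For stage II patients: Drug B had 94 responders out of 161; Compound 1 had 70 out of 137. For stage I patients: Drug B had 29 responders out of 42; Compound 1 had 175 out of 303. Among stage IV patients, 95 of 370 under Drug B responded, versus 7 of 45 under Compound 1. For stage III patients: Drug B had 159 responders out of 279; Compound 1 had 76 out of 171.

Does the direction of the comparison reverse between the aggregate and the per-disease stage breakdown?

Yes

Stage II: Drug B 94/161 = 58.4%, Compound 1 70/137 = 51.1% → Drug B
Stage I: Drug B 29/42 = 69.0%, Compound 1 175/303 = 57.8% → Drug B
Stage IV: Drug B 95/370 = 25.7%, Compound 1 7/45 = 15.6% → Drug B
Stage III: Drug B 159/279 = 57.0%, Compound 1 76/171 = 44.4% → Drug B
Overall: Drug B 377/852 = 44.2%, Compound 1 328/656 = 50.0% → Compound 1
Drug B wins each disease group but Compound 1 wins overall — the comparison reverses. Drug B's patients skew toward stage IV, which has a lower base rate.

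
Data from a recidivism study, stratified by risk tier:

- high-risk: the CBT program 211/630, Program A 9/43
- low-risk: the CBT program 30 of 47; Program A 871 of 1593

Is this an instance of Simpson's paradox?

Yes

High-risk: the CBT program 211/630 = 33.5%, Program A 9/43 = 20.9% → the CBT program
Low-risk: the CBT program 30/47 = 63.8%, Program A 871/1593 = 54.7% → the CBT program
Overall: the CBT program 241/677 = 35.6%, Program A 880/1636 = 53.8% → Program A
The CBT program wins each risk group but Program A wins overall — the comparison reverses. The CBT program's participants skew toward high-risk, which has a lower base rate.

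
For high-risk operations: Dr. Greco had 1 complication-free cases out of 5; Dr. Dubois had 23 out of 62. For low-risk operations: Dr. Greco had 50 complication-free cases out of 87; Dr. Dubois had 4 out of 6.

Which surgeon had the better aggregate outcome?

Dr. Greco

High-risk: Dr. Greco 1/5 = 20.0%, Dr. Dubois 23/62 = 37.1% → Dr. Dubois
Low-risk: Dr. Greco 50/87 = 57.5%, Dr. Dubois 4/6 = 66.7% → Dr. Dubois
Overall: Dr. Greco 51/92 = 55.4%, Dr. Dubois 27/68 = 39.7% → Dr. Greco
(Dr. Dubois wins every patient risk group but Dr. Greco wins overall — Dr. Dubois's operations skew toward the low-rate high-risk group.)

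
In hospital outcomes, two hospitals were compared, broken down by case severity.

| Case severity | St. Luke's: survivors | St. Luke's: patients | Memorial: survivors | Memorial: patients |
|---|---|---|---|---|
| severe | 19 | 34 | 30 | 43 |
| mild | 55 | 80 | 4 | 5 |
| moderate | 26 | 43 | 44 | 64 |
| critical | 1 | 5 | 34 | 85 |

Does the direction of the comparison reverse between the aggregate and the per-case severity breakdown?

Severe: St. Luke's 19/34 = 55.9%, Memorial 30/43 = 69.8% → Memorial
Mild: St. Luke's 55/80 = 68.8%, Memorial 4/5 = 80.0% → Memorial
Moderate: St. Luke's 26/43 = 60.5%, Memorial 44/64 = 68.8% → Memorial
Critical: St. Luke's 1/5 = 20.0%, Memorial 34/85 = 40.0% → Memorial
Overall: St. Luke's 101/162 = 62.3%, Memorial 112/197 = 56.9% → St. Luke's
Memorial wins each case group but St. Luke's wins overall — the comparison reverses. Memorial's patients skew toward critical, which has a lower base rate.

Yes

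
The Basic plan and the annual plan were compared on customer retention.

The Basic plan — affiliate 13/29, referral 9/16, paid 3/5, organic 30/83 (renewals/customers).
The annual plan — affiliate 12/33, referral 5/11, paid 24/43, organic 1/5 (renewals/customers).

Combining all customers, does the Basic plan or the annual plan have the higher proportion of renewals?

the annual plan

Affiliate: the Basic plan 13/29 = 44.8%, the annual plan 12/33 = 36.4% → the Basic plan
Referral: the Basic plan 9/16 = 56.2%, the annual plan 5/11 = 45.5% → the Basic plan
Paid: the Basic plan 3/5 = 60.0%, the annual plan 24/43 = 55.8% → the Basic plan
Organic: the Basic plan 30/83 = 36.1%, the annual plan 1/5 = 20.0% → the Basic plan
Overall: the Basic plan 55/133 = 41.4%, the annual plan 42/92 = 45.7% → the annual plan
(The Basic plan wins every signup group but the annual plan wins overall — the Basic plan's customers skew toward the low-rate organic group.)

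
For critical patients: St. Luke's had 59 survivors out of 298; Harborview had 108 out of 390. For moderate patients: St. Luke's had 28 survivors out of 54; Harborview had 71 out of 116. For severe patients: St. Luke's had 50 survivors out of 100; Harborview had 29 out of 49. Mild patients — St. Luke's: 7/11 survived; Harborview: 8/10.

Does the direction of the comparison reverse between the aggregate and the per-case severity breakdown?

Critical: St. Luke's 59/298 = 19.8%, Harborview 108/390 = 27.7% → Harborview
Moderate: St. Luke's 28/54 = 51.9%, Harborview 71/116 = 61.2% → Harborview
Severe: St. Luke's 50/100 = 50.0%, Harborview 29/49 = 59.2% → Harborview
Mild: St. Luke's 7/11 = 63.6%, Harborview 8/10 = 80.0% → Harborview
Overall: St. Luke's 144/463 = 31.1%, Harborview 216/565 = 38.2% → Harborview
Harborview wins overall and in every case group — no reversal.

No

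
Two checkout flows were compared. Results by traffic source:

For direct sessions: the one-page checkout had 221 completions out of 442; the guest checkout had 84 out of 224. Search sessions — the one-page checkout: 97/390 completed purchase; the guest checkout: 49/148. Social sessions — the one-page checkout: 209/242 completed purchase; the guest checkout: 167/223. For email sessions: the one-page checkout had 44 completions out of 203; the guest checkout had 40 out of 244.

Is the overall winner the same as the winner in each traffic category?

Direct: the one-page checkout 221/442 = 50.0%, the guest checkout 84/224 = 37.5% → the one-page checkout
Search: the one-page checkout 97/390 = 24.9%, the guest checkout 49/148 = 33.1% → the guest checkout
Social: the one-page checkout 209/242 = 86.4%, the guest checkout 167/223 = 74.9% → the one-page checkout
Email: the one-page checkout 44/203 = 21.7%, the guest checkout 40/244 = 16.4% → the one-page checkout
Overall: the one-page checkout 571/1277 = 44.7%, the guest checkout 340/839 = 40.5% → the one-page checkout
Neither sweeps: the one-page checkout wins 3 of 4 groups, the guest checkout wins 1. The one-page checkout wins overall but not every group — no Simpson reversal.

No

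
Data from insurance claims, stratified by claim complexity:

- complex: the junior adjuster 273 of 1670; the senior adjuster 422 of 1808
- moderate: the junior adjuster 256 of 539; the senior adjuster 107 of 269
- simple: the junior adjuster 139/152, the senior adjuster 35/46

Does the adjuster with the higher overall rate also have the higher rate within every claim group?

No

Complex: the junior adjuster 273/1670 = 16.3%, the senior adjuster 422/1808 = 23.3% → the senior adjuster
Moderate: the junior adjuster 256/539 = 47.5%, the senior adjuster 107/269 = 39.8% → the junior adjuster
Simple: the junior adjuster 139/152 = 91.4%, the senior adjuster 35/46 = 76.1% → the junior adjuster
Overall: the junior adjuster 668/2361 = 28.3%, the senior adjuster 564/2123 = 26.6% → the junior adjuster
Neither sweeps: the junior adjuster wins 2 of 3 groups, the senior adjuster wins 1. The junior adjuster wins overall but not every group — no Simpson reversal.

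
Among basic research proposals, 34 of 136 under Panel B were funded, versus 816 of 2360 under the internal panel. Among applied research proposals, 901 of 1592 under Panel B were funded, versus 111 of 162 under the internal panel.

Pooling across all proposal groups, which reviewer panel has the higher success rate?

Panel B

Basic research: Panel B 34/136 = 25.0%, the internal panel 816/2360 = 34.6% → the internal panel
Applied research: Panel B 901/1592 = 56.6%, the internal panel 111/162 = 68.5% → the internal panel
Overall: Panel B 935/1728 = 54.1%, the internal panel 927/2522 = 36.8% → Panel B
(The internal panel wins every proposal group but Panel B wins overall — the internal panel's proposals skew toward the low-rate basic research group.)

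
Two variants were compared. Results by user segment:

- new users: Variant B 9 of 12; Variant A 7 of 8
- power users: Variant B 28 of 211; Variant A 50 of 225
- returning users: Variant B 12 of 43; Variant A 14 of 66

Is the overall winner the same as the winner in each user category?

New users: Variant B 9/12 = 75.0%, Variant A 7/8 = 87.5% → Variant A
Power users: Variant B 28/211 = 13.3%, Variant A 50/225 = 22.2% → Variant A
Returning users: Variant B 12/43 = 27.9%, Variant A 14/66 = 21.2% → Variant B
Overall: Variant B 49/266 = 18.4%, Variant A 71/299 = 23.7% → Variant A
Neither sweeps: Variant B wins 1 of 3 groups, Variant A wins 2. Variant A wins overall but not every group — no Simpson reversal.

No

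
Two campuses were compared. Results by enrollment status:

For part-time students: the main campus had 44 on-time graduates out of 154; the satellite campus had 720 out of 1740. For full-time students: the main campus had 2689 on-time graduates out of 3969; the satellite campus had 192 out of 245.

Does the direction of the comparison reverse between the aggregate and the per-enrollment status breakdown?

Yes

Part-time: the main campus 44/154 = 28.6%, the satellite campus 720/1740 = 41.4% → the satellite campus
Full-time: the main campus 2689/3969 = 67.8%, the satellite campus 192/245 = 78.4% → the satellite campus
Overall: the main campus 2733/4123 = 66.3%, the satellite campus 912/1985 = 45.9% → the main campus
The satellite campus wins each enrollment group but the main campus wins overall — the comparison reverses. The satellite campus's students skew toward part-time, which has a lower base rate.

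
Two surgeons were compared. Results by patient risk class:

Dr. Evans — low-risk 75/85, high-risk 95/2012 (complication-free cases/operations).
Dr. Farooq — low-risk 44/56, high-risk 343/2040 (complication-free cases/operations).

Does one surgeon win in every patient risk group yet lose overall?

No

Low-risk: Dr. Evans 75/85 = 88.2%, Dr. Farooq 44/56 = 78.6% → Dr. Evans
High-risk: Dr. Evans 95/2012 = 4.7%, Dr. Farooq 343/2040 = 16.8% → Dr. Farooq
Overall: Dr. Evans 170/2097 = 8.1%, Dr. Farooq 387/2096 = 18.5% → Dr. Farooq
Neither sweeps: Dr. Evans wins 1 of 2 groups, Dr. Farooq wins 1. Dr. Farooq wins overall but not every group — no Simpson reversal.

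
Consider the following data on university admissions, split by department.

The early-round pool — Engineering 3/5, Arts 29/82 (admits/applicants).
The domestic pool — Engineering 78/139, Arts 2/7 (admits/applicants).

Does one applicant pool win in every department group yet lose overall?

Yes

Engineering: the early-round pool 3/5 = 60.0%, the domestic pool 78/139 = 56.1% → the early-round pool
Arts: the early-round pool 29/82 = 35.4%, the domestic pool 2/7 = 28.6% → the early-round pool
Overall: the early-round pool 32/87 = 36.8%, the domestic pool 80/146 = 54.8% → the domestic pool
The early-round pool wins each department group but the domestic pool wins overall — the comparison reverses. The early-round pool's applicants skew toward Arts, which has a lower base rate.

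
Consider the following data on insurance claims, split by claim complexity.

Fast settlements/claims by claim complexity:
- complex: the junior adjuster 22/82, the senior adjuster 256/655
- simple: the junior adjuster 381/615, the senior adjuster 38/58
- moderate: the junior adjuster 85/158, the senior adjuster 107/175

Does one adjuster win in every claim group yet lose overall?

Yes

Complex: the junior adjuster 22/82 = 26.8%, the senior adjuster 256/655 = 39.1% → the senior adjuster
Simple: the junior adjuster 381/615 = 62.0%, the senior adjuster 38/58 = 65.5% → the senior adjuster
Moderate: the junior adjuster 85/158 = 53.8%, the senior adjuster 107/175 = 61.1% → the senior adjuster
Overall: the junior adjuster 488/855 = 57.1%, the senior adjuster 401/888 = 45.2% → the junior adjuster
The senior adjuster wins each claim group but the junior adjuster wins overall — the comparison reverses. The senior adjuster's claims skew toward complex, which has a lower base rate.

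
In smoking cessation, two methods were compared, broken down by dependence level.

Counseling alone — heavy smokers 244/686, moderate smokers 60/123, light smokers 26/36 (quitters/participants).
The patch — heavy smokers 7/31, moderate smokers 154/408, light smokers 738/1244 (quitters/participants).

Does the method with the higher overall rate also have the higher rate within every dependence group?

No

Heavy smokers: counseling alone 244/686 = 35.6%, the patch 7/31 = 22.6% → counseling alone
Moderate smokers: counseling alone 60/123 = 48.8%, the patch 154/408 = 37.7% → counseling alone
Light smokers: counseling alone 26/36 = 72.2%, the patch 738/1244 = 59.3% → counseling alone
Overall: counseling alone 330/845 = 39.1%, the patch 899/1683 = 53.4% → the patch
Counseling alone wins each dependence group but the patch wins overall — the comparison reverses. Counseling alone's participants skew toward heavy smokers, which has a lower base rate.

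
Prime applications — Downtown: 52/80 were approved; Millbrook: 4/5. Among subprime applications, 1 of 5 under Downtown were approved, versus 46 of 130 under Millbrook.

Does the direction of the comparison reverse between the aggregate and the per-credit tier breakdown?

Yes

Prime: Downtown 52/80 = 65.0%, Millbrook 4/5 = 80.0% → Millbrook
Subprime: Downtown 1/5 = 20.0%, Millbrook 46/130 = 35.4% → Millbrook
Overall: Downtown 53/85 = 62.4%, Millbrook 50/135 = 37.0% → Downtown
Millbrook wins each credit group but Downtown wins overall — the comparison reverses. Millbrook's applications skew toward subprime, which has a lower base rate.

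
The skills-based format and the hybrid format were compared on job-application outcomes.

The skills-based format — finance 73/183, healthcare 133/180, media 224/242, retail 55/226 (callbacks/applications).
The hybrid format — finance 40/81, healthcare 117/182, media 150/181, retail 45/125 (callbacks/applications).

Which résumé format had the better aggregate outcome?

the hybrid format

Finance: the skills-based format 73/183 = 39.9%, the hybrid format 40/81 = 49.4% → the hybrid format
Healthcare: the skills-based format 133/180 = 73.9%, the hybrid format 117/182 = 64.3% → the skills-based format
Media: the skills-based format 224/242 = 92.6%, the hybrid format 150/181 = 82.9% → the skills-based format
Retail: the skills-based format 55/226 = 24.3%, the hybrid format 45/125 = 36.0% → the hybrid format
Overall: the skills-based format 485/831 = 58.4%, the hybrid format 352/569 = 61.9% → the hybrid format
(Neither sweeps every industry group, but the hybrid format has the higher pooled rate.)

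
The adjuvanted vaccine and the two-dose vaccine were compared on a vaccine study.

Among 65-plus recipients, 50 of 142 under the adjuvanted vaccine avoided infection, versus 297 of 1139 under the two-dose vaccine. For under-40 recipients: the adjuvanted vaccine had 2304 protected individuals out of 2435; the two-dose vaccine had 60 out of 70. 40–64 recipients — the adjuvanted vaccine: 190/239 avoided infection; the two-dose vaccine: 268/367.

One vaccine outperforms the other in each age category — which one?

the adjuvanted vaccine

65-plus: the adjuvanted vaccine 50/142 = 35.2%, the two-dose vaccine 297/1139 = 26.1% → the adjuvanted vaccine
Under-40: the adjuvanted vaccine 2304/2435 = 94.6%, the two-dose vaccine 60/70 = 85.7% → the adjuvanted vaccine
40–64: the adjuvanted vaccine 190/239 = 79.5%, the two-dose vaccine 268/367 = 73.0% → the adjuvanted vaccine
The adjuvanted vaccine has the higher rate in all 3 groups.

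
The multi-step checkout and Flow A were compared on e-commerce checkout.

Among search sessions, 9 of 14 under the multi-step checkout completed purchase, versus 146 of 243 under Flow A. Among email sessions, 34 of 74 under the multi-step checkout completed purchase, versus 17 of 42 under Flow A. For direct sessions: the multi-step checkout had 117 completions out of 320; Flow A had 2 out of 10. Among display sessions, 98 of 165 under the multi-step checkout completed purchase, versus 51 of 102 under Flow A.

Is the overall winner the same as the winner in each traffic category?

Search: the multi-step checkout 9/14 = 64.3%, Flow A 146/243 = 60.1% → the multi-step checkout
Email: the multi-step checkout 34/74 = 45.9%, Flow A 17/42 = 40.5% → the multi-step checkout
Direct: the multi-step checkout 117/320 = 36.6%, Flow A 2/10 = 20.0% → the multi-step checkout
Display: the multi-step checkout 98/165 = 59.4%, Flow A 51/102 = 50.0% → the multi-step checkout
Overall: the multi-step checkout 258/573 = 45.0%, Flow A 216/397 = 54.4% → Flow A
The multi-step checkout wins each traffic group but Flow A wins overall — the comparison reverses. The multi-step checkout's sessions skew toward direct, which has a lower base rate.

No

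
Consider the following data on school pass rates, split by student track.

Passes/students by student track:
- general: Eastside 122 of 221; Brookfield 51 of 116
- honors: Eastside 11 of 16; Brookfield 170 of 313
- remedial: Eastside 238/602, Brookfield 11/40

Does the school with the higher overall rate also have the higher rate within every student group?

No

General: Eastside 122/221 = 55.2%, Brookfield 51/116 = 44.0% → Eastside
Honors: Eastside 11/16 = 68.8%, Brookfield 170/313 = 54.3% → Eastside
Remedial: Eastside 238/602 = 39.5%, Brookfield 11/40 = 27.5% → Eastside
Overall: Eastside 371/839 = 44.2%, Brookfield 232/469 = 49.5% → Brookfield
Eastside wins each student group but Brookfield wins overall — the comparison reverses. Eastside's students skew toward remedial, which has a lower base rate.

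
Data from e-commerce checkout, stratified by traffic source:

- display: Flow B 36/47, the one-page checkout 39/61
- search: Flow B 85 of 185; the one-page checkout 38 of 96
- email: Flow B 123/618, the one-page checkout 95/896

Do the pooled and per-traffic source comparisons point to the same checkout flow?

Yes

Display: Flow B 36/47 = 76.6%, the one-page checkout 39/61 = 63.9% → Flow B
Search: Flow B 85/185 = 45.9%, the one-page checkout 38/96 = 39.6% → Flow B
Email: Flow B 123/618 = 19.9%, the one-page checkout 95/896 = 10.6% → Flow B
Overall: Flow B 244/850 = 28.7%, the one-page checkout 172/1053 = 16.3% → Flow B
Flow B wins overall and in every traffic group — no reversal.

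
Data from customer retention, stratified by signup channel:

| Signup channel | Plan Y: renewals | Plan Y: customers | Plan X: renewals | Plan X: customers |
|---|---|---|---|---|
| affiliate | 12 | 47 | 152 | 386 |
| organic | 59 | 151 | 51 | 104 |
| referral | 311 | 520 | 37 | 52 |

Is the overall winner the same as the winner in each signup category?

Affiliate: Plan Y 12/47 = 25.5%, Plan X 152/386 = 39.4% → Plan X
Organic: Plan Y 59/151 = 39.1%, Plan X 51/104 = 49.0% → Plan X
Referral: Plan Y 311/520 = 59.8%, Plan X 37/52 = 71.2% → Plan X
Overall: Plan Y 382/718 = 53.2%, Plan X 240/542 = 44.3% → Plan Y
Plan X wins each signup group but Plan Y wins overall — the comparison reverses. Plan X's customers skew toward affiliate, which has a lower base rate.

No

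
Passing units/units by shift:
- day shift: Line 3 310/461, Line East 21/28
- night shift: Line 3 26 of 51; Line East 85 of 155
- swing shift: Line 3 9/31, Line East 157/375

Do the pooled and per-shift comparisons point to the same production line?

No

Day shift: Line 3 310/461 = 67.2%, Line East 21/28 = 75.0% → Line East
Night shift: Line 3 26/51 = 51.0%, Line East 85/155 = 54.8% → Line East
Swing shift: Line 3 9/31 = 29.0%, Line East 157/375 = 41.9% → Line East
Overall: Line 3 345/543 = 63.5%, Line East 263/558 = 47.1% → Line 3
Line East wins each shift group but Line 3 wins overall — the comparison reverses. Line East's units skew toward swing shift, which has a lower base rate.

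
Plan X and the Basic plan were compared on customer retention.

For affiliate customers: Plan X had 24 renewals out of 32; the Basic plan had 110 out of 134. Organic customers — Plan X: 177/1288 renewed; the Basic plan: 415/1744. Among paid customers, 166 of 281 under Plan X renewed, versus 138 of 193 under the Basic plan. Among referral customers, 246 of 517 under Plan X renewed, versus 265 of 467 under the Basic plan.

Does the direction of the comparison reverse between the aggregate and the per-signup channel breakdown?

No

Affiliate: Plan X 24/32 = 75.0%, the Basic plan 110/134 = 82.1% → the Basic plan
Organic: Plan X 177/1288 = 13.7%, the Basic plan 415/1744 = 23.8% → the Basic plan
Paid: Plan X 166/281 = 59.1%, the Basic plan 138/193 = 71.5% → the Basic plan
Referral: Plan X 246/517 = 47.6%, the Basic plan 265/467 = 56.7% → the Basic plan
Overall: Plan X 613/2118 = 28.9%, the Basic plan 928/2538 = 36.6% → the Basic plan
The Basic plan wins overall and in every signup group — no reversal.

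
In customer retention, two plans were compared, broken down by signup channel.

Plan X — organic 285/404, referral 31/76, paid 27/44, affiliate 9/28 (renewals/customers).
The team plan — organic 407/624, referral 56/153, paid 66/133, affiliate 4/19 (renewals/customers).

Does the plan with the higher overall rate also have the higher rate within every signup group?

Organic: Plan X 285/404 = 70.5%, the team plan 407/624 = 65.2% → Plan X
Referral: Plan X 31/76 = 40.8%, the team plan 56/153 = 36.6% → Plan X
Paid: Plan X 27/44 = 61.4%, the team plan 66/133 = 49.6% → Plan X
Affiliate: Plan X 9/28 = 32.1%, the team plan 4/19 = 21.1% → Plan X
Overall: Plan X 352/552 = 63.8%, the team plan 533/929 = 57.4% → Plan X
Plan X wins overall and in every signup group — no reversal.

Yes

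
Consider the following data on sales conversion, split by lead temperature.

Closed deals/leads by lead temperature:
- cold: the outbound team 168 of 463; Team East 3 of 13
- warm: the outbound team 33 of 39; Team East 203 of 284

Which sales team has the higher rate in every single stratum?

Cold: the outbound team 168/463 = 36.3%, Team East 3/13 = 23.1% → the outbound team
Warm: the outbound team 33/39 = 84.6%, Team East 203/284 = 71.5% → the outbound team
The outbound team has the higher rate in both groups.

the outbound team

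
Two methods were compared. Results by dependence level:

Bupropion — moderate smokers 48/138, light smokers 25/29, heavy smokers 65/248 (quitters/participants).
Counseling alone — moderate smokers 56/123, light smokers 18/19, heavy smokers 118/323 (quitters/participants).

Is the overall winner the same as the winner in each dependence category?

Yes

Moderate smokers: bupropion 48/138 = 34.8%, counseling alone 56/123 = 45.5% → counseling alone
Light smokers: bupropion 25/29 = 86.2%, counseling alone 18/19 = 94.7% → counseling alone
Heavy smokers: bupropion 65/248 = 26.2%, counseling alone 118/323 = 36.5% → counseling alone
Overall: bupropion 138/415 = 33.3%, counseling alone 192/465 = 41.3% → counseling alone
Counseling alone wins overall and in every dependence group — no reversal.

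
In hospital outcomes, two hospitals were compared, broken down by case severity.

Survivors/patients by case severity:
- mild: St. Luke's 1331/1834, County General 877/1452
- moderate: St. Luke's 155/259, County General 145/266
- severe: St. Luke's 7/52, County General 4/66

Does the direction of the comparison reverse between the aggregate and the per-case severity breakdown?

Mild: St. Luke's 1331/1834 = 72.6%, County General 877/1452 = 60.4% → St. Luke's
Moderate: St. Luke's 155/259 = 59.8%, County General 145/266 = 54.5% → St. Luke's
Severe: St. Luke's 7/52 = 13.5%, County General 4/66 = 6.1% → St. Luke's
Overall: St. Luke's 1493/2145 = 69.6%, County General 1026/1784 = 57.5% → St. Luke's
St. Luke's wins overall and in every case group — no reversal.

No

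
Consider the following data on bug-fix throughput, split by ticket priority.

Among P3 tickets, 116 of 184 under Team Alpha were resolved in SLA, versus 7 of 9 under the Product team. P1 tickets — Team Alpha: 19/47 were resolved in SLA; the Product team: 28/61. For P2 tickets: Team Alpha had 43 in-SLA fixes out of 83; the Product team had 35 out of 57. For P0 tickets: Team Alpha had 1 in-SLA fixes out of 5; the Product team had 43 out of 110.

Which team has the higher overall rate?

P3: Team Alpha 116/184 = 63.0%, the Product team 7/9 = 77.8% → the Product team
P1: Team Alpha 19/47 = 40.4%, the Product team 28/61 = 45.9% → the Product team
P2: Team Alpha 43/83 = 51.8%, the Product team 35/57 = 61.4% → the Product team
P0: Team Alpha 1/5 = 20.0%, the Product team 43/110 = 39.1% → the Product team
Overall: Team Alpha 179/319 = 56.1%, the Product team 113/237 = 47.7% → Team Alpha
(The Product team wins every ticket group but Team Alpha wins overall — the Product team's tickets skew toward the low-rate P0 group.)

Team Alpha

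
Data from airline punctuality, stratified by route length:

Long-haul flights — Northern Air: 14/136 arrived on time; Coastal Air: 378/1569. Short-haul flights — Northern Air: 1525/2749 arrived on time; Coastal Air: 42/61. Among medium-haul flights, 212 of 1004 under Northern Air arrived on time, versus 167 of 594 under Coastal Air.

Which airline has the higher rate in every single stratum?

Coastal Air

Long-haul: Northern Air 14/136 = 10.3%, Coastal Air 378/1569 = 24.1% → Coastal Air
Short-haul: Northern Air 1525/2749 = 55.5%, Coastal Air 42/61 = 68.9% → Coastal Air
Medium-haul: Northern Air 212/1004 = 21.1%, Coastal Air 167/594 = 28.1% → Coastal Air
Coastal Air has the higher rate in all 3 groups.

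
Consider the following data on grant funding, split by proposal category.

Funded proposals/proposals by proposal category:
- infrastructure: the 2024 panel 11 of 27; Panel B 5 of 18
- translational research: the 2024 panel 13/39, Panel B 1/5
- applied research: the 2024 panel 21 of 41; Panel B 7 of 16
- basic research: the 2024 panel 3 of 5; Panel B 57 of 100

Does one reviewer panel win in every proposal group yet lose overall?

Infrastructure: the 2024 panel 11/27 = 40.7%, Panel B 5/18 = 27.8% → the 2024 panel
Translational research: the 2024 panel 13/39 = 33.3%, Panel B 1/5 = 20.0% → the 2024 panel
Applied research: the 2024 panel 21/41 = 51.2%, Panel B 7/16 = 43.8% → the 2024 panel
Basic research: the 2024 panel 3/5 = 60.0%, Panel B 57/100 = 57.0% → the 2024 panel
Overall: the 2024 panel 48/112 = 42.9%, Panel B 70/139 = 50.4% → Panel B
The 2024 panel wins each proposal group but Panel B wins overall — the comparison reverses. The 2024 panel's proposals skew toward translational research, which has a lower base rate.

Yes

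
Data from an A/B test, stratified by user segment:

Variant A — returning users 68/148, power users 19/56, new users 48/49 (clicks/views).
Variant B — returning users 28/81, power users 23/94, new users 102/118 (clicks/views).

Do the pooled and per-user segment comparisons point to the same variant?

Returning users: Variant A 68/148 = 45.9%, Variant B 28/81 = 34.6% → Variant A
Power users: Variant A 19/56 = 33.9%, Variant B 23/94 = 24.5% → Variant A
New users: Variant A 48/49 = 98.0%, Variant B 102/118 = 86.4% → Variant A
Overall: Variant A 135/253 = 53.4%, Variant B 153/293 = 52.2% → Variant A
Variant A wins overall and in every user group — no reversal.

Yes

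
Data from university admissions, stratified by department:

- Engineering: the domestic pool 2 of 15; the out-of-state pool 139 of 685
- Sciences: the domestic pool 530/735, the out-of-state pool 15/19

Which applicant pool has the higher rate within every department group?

the out-of-state pool

Engineering: the domestic pool 2/15 = 13.3%, the out-of-state pool 139/685 = 20.3% → the out-of-state pool
Sciences: the domestic pool 530/735 = 72.1%, the out-of-state pool 15/19 = 78.9% → the out-of-state pool
The out-of-state pool has the higher rate in both groups.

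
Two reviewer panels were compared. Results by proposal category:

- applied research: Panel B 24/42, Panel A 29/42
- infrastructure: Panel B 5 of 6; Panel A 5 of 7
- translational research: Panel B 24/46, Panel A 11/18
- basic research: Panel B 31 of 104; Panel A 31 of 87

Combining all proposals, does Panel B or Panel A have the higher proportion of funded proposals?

Applied research: Panel B 24/42 = 57.1%, Panel A 29/42 = 69.0% → Panel A
Infrastructure: Panel B 5/6 = 83.3%, Panel A 5/7 = 71.4% → Panel B
Translational research: Panel B 24/46 = 52.2%, Panel A 11/18 = 61.1% → Panel A
Basic research: Panel B 31/104 = 29.8%, Panel A 31/87 = 35.6% → Panel A
Overall: Panel B 84/198 = 42.4%, Panel A 76/154 = 49.4% → Panel A
(Neither sweeps every proposal group, but Panel A has the higher pooled rate.)

Panel A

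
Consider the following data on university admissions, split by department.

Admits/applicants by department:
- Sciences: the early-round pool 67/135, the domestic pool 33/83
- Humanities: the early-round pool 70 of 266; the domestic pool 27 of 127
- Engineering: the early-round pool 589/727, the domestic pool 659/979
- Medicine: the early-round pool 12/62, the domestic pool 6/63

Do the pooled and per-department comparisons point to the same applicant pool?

Yes

Sciences: the early-round pool 67/135 = 49.6%, the domestic pool 33/83 = 39.8% → the early-round pool
Humanities: the early-round pool 70/266 = 26.3%, the domestic pool 27/127 = 21.3% → the early-round pool
Engineering: the early-round pool 589/727 = 81.0%, the domestic pool 659/979 = 67.3% → the early-round pool
Medicine: the early-round pool 12/62 = 19.4%, the domestic pool 6/63 = 9.5% → the early-round pool
Overall: the early-round pool 738/1190 = 62.0%, the domestic pool 725/1252 = 57.9% → the early-round pool
The early-round pool wins overall and in every department group — no reversal.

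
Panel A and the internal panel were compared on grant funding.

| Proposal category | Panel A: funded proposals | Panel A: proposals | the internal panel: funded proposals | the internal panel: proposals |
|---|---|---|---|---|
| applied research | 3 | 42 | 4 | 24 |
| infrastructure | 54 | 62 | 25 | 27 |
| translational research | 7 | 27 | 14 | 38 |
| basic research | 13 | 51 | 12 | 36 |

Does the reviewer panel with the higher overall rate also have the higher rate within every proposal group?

Applied research: Panel A 3/42 = 7.1%, the internal panel 4/24 = 16.7% → the internal panel
Infrastructure: Panel A 54/62 = 87.1%, the internal panel 25/27 = 92.6% → the internal panel
Translational research: Panel A 7/27 = 25.9%, the internal panel 14/38 = 36.8% → the internal panel
Basic research: Panel A 13/51 = 25.5%, the internal panel 12/36 = 33.3% → the internal panel
Overall: Panel A 77/182 = 42.3%, the internal panel 55/125 = 44.0% → the internal panel
The internal panel wins overall and in every proposal group — no reversal.

Yes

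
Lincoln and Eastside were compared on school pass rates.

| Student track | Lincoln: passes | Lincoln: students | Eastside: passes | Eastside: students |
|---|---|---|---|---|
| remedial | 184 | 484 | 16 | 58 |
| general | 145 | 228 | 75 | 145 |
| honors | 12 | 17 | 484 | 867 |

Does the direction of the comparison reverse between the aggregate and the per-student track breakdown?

Yes

Remedial: Lincoln 184/484 = 38.0%, Eastside 16/58 = 27.6% → Lincoln
General: Lincoln 145/228 = 63.6%, Eastside 75/145 = 51.7% → Lincoln
Honors: Lincoln 12/17 = 70.6%, Eastside 484/867 = 55.8% → Lincoln
Overall: Lincoln 341/729 = 46.8%, Eastside 575/1070 = 53.7% → Eastside
Lincoln wins each student group but Eastside wins overall — the comparison reverses. Lincoln's students skew toward remedial, which has a lower base rate.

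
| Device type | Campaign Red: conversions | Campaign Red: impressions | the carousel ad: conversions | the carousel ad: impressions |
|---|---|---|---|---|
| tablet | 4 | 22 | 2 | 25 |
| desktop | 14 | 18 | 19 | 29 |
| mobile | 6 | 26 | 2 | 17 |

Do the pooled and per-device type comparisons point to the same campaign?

Tablet: Campaign Red 4/22 = 18.2%, the carousel ad 2/25 = 8.0% → Campaign Red
Desktop: Campaign Red 14/18 = 77.8%, the carousel ad 19/29 = 65.5% → Campaign Red
Mobile: Campaign Red 6/26 = 23.1%, the carousel ad 2/17 = 11.8% → Campaign Red
Overall: Campaign Red 24/66 = 36.4%, the carousel ad 23/71 = 32.4% → Campaign Red
Campaign Red wins overall and in every device group — no reversal.

Yes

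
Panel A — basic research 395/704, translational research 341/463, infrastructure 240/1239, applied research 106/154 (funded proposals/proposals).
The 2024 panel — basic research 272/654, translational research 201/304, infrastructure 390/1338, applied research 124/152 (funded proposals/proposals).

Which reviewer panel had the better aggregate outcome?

Basic research: Panel A 395/704 = 56.1%, the 2024 panel 272/654 = 41.6% → Panel A
Translational research: Panel A 341/463 = 73.7%, the 2024 panel 201/304 = 66.1% → Panel A
Infrastructure: Panel A 240/1239 = 19.4%, the 2024 panel 390/1338 = 29.1% → the 2024 panel
Applied research: Panel A 106/154 = 68.8%, the 2024 panel 124/152 = 81.6% → the 2024 panel
Overall: Panel A 1082/2560 = 42.3%, the 2024 panel 987/2448 = 40.3% → Panel A
(Neither sweeps every proposal group, but Panel A has the higher pooled rate.)

Panel A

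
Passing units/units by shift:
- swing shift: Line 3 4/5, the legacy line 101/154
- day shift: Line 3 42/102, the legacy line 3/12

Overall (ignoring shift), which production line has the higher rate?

Swing shift: Line 3 4/5 = 80.0%, the legacy line 101/154 = 65.6% → Line 3
Day shift: Line 3 42/102 = 41.2%, the legacy line 3/12 = 25.0% → Line 3
Overall: Line 3 46/107 = 43.0%, the legacy line 104/166 = 62.7% → the legacy line
(Line 3 wins every shift group but the legacy line wins overall — Line 3's units skew toward the low-rate day shift group.)

the legacy line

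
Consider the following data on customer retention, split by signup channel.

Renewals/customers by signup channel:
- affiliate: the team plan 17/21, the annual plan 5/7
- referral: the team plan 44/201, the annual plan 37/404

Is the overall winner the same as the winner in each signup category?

Affiliate: the team plan 17/21 = 81.0%, the annual plan 5/7 = 71.4% → the team plan
Referral: the team plan 44/201 = 21.9%, the annual plan 37/404 = 9.2% → the team plan
Overall: the team plan 61/222 = 27.5%, the annual plan 42/411 = 10.2% → the team plan
The team plan wins overall and in every signup group — no reversal.

Yes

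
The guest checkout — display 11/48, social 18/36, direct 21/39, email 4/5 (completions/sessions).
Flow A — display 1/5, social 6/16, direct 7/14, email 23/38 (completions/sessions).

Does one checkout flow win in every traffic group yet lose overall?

Yes

Display: the guest checkout 11/48 = 22.9%, Flow A 1/5 = 20.0% → the guest checkout
Social: the guest checkout 18/36 = 50.0%, Flow A 6/16 = 37.5% → the guest checkout
Direct: the guest checkout 21/39 = 53.8%, Flow A 7/14 = 50.0% → the guest checkout
Email: the guest checkout 4/5 = 80.0%, Flow A 23/38 = 60.5% → the guest checkout
Overall: the guest checkout 54/128 = 42.2%, Flow A 37/73 = 50.7% → Flow A
The guest checkout wins each traffic group but Flow A wins overall — the comparison reverses. The guest checkout's sessions skew toward display, which has a lower base rate.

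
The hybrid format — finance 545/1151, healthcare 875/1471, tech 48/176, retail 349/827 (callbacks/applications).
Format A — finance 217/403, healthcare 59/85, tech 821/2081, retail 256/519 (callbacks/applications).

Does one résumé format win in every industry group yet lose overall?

Finance: the hybrid format 545/1151 = 47.4%, Format A 217/403 = 53.8% → Format A
Healthcare: the hybrid format 875/1471 = 59.5%, Format A 59/85 = 69.4% → Format A
Tech: the hybrid format 48/176 = 27.3%, Format A 821/2081 = 39.5% → Format A
Retail: the hybrid format 349/827 = 42.2%, Format A 256/519 = 49.3% → Format A
Overall: the hybrid format 1817/3625 = 50.1%, Format A 1353/3088 = 43.8% → the hybrid format
Format A wins each industry group but the hybrid format wins overall — the comparison reverses. Format A's applications skew toward tech, which has a lower base rate.

Yes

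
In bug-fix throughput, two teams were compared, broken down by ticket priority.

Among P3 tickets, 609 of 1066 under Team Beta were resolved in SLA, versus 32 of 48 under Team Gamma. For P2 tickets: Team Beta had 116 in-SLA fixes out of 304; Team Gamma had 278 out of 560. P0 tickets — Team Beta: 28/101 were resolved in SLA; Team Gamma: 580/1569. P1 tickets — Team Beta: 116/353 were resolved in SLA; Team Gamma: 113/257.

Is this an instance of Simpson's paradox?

Yes

P3: Team Beta 609/1066 = 57.1%, Team Gamma 32/48 = 66.7% → Team Gamma
P2: Team Beta 116/304 = 38.2%, Team Gamma 278/560 = 49.6% → Team Gamma
P0: Team Beta 28/101 = 27.7%, Team Gamma 580/1569 = 37.0% → Team Gamma
P1: Team Beta 116/353 = 32.9%, Team Gamma 113/257 = 44.0% → Team Gamma
Overall: Team Beta 869/1824 = 47.6%, Team Gamma 1003/2434 = 41.2% → Team Beta
Team Gamma wins each ticket group but Team Beta wins overall — the comparison reverses. Team Gamma's tickets skew toward P0, which has a lower base rate.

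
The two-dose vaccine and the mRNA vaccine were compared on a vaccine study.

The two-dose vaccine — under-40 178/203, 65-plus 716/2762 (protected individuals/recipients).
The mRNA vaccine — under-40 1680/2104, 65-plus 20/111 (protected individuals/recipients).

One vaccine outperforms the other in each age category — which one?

Under-40: the two-dose vaccine 178/203 = 87.7%, the mRNA vaccine 1680/2104 = 79.8% → the two-dose vaccine
65-plus: the two-dose vaccine 716/2762 = 25.9%, the mRNA vaccine 20/111 = 18.0% → the two-dose vaccine
The two-dose vaccine has the higher rate in both groups.

the two-dose vaccine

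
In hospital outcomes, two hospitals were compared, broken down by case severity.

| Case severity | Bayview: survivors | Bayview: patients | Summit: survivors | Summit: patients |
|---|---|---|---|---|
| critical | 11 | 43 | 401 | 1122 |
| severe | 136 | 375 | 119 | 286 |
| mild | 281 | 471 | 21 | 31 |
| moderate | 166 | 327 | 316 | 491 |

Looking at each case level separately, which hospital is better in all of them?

Critical: Bayview 11/43 = 25.6%, Summit 401/1122 = 35.7% → Summit
Severe: Bayview 136/375 = 36.3%, Summit 119/286 = 41.6% → Summit
Mild: Bayview 281/471 = 59.7%, Summit 21/31 = 67.7% → Summit
Moderate: Bayview 166/327 = 50.8%, Summit 316/491 = 64.4% → Summit
Summit has the higher rate in all 4 groups.

Summit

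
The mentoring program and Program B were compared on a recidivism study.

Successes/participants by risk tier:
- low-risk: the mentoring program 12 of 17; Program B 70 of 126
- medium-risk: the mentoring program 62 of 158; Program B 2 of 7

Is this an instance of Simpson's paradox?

Yes

Low-risk: the mentoring program 12/17 = 70.6%, Program B 70/126 = 55.6% → the mentoring program
Medium-risk: the mentoring program 62/158 = 39.2%, Program B 2/7 = 28.6% → the mentoring program
Overall: the mentoring program 74/175 = 42.3%, Program B 72/133 = 54.1% → Program B
The mentoring program wins each risk group but Program B wins overall — the comparison reverses. The mentoring program's participants skew toward medium-risk, which has a lower base rate.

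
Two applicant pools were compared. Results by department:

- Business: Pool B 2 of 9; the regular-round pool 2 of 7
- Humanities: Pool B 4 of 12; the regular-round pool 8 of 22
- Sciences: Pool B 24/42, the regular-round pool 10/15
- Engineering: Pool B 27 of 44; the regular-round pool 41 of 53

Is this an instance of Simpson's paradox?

Business: Pool B 2/9 = 22.2%, the regular-round pool 2/7 = 28.6% → the regular-round pool
Humanities: Pool B 4/12 = 33.3%, the regular-round pool 8/22 = 36.4% → the regular-round pool
Sciences: Pool B 24/42 = 57.1%, the regular-round pool 10/15 = 66.7% → the regular-round pool
Engineering: Pool B 27/44 = 61.4%, the regular-round pool 41/53 = 77.4% → the regular-round pool
Overall: Pool B 57/107 = 53.3%, the regular-round pool 61/97 = 62.9% → the regular-round pool
The regular-round pool wins overall and in every department group — no reversal.

No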